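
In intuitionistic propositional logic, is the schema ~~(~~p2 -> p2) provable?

Yes

This is the double negation of double-negation elimination, which is intuitionistically derivable.
By Glivenko's theorem the double negation of any classical propositional tautology is intuitionistically provable; ~~p2 -> p2 is classically a tautology.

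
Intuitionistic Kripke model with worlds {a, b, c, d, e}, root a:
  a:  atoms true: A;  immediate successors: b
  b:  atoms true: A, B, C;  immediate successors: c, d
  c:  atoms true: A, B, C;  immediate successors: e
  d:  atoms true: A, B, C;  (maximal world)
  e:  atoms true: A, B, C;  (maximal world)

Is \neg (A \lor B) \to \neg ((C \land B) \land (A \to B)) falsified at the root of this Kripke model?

No

a \Vdash \neg (A \lor B) \to \neg ((C \land B) \land (A \to B)) vacuously: no world accessible from a forces the antecedent \neg (A \lor B).
So the root a forces \neg (A \lor B) \to \neg ((C \land B) \land (A \to B)); the model is not a countermodel.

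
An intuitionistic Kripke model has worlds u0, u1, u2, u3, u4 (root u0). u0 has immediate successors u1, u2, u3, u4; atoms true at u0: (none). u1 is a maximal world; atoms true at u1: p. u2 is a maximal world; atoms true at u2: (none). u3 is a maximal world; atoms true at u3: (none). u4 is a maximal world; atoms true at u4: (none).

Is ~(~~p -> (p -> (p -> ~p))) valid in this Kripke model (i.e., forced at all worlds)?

No

Not every world: u0 ||-/- ~(~~p -> (p -> (p -> ~p))).
u0 ||-/- ~(~~p -> (p -> (p -> ~p))) since u2 is accessible from u0 and u2 ||- ~~p -> (p -> (p -> ~p)).
u2 ||- ~~p -> (p -> (p -> ~p)) vacuously: no world accessible from u2 forces the antecedent ~~p.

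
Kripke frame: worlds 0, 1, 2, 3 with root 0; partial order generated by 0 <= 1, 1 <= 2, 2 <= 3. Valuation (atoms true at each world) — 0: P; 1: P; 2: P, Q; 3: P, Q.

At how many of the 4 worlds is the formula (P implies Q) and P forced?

0: does not force it — 0 does not force (P implies Q) and P since 0 fails P implies Q.
1: does not force it — 1 does not force (P implies Q) and P since 1 fails P implies Q.
2: forces it.
3: forces it.
Worlds forcing the formula: {2, 3}.

2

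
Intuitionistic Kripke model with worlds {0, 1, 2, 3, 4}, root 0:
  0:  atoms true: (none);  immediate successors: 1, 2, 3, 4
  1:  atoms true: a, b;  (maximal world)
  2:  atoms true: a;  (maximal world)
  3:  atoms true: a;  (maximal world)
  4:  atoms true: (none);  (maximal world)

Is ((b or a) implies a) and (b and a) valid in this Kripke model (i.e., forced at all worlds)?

No

Not every world: 0 does not force ((b or a) implies a) and (b and a).
0 does not force ((b or a) implies a) and (b and a) since 0 fails b and a.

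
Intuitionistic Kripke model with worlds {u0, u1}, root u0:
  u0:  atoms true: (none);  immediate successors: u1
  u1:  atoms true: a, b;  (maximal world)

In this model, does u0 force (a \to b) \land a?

No

u0 \nVdash (a \to b) \land a since u0 fails a.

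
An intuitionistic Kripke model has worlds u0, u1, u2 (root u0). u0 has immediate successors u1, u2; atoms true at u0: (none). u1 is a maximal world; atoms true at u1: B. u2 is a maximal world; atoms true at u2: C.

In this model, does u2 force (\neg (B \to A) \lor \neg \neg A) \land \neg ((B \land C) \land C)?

u2 \nVdash (\neg (B \to A) \lor \neg \neg A) \land \neg ((B \land C) \land C) since u2 fails \neg (B \to A) \lor \neg \neg A.

No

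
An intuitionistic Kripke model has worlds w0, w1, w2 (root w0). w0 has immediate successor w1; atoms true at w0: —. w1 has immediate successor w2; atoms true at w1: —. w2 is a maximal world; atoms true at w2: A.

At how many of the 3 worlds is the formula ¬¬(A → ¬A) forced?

0

w0: does not force it — w0 ⊮ ¬¬(A → ¬A) since w0 is accessible from w0 and w0 ⊩ ¬(A → ¬A).
w1: does not force it — w1 ⊮ ¬¬(A → ¬A) since w1 is accessible from w1 and w1 ⊩ ¬(A → ¬A).
w2: does not force it — w2 ⊮ ¬¬(A → ¬A) since w2 is accessible from w2 and w2 ⊩ ¬(A → ¬A).
Worlds forcing the formula: { }.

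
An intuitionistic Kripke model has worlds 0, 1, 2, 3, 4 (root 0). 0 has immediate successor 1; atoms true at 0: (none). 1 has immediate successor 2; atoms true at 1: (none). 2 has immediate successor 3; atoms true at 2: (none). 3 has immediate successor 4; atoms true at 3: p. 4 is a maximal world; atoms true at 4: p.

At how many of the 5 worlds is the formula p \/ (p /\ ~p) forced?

2

0: does not force it — 0 ||-/- p \/ (p /\ ~p): neither disjunct is forced at 0.
1: does not force it — 1 ||-/- p \/ (p /\ ~p): neither disjunct is forced at 1.
2: does not force it.
3: forces it.
4: forces it.
Worlds forcing the formula: {3, 4}.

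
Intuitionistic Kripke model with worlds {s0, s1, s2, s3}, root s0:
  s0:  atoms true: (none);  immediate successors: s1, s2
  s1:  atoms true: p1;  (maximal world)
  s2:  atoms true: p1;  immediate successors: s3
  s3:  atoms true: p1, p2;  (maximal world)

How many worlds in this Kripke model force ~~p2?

2

s0: does not force it — s0 ||-/- ~~p2 since s1 is accessible from s0 and s1 ||- ~p2.
s1: does not force it — s1 ||-/- ~~p2 since s1 is accessible from s1 and s1 ||- ~p2.
s2: forces it.
s3: forces it.
Worlds forcing the formula: {s2, s3}.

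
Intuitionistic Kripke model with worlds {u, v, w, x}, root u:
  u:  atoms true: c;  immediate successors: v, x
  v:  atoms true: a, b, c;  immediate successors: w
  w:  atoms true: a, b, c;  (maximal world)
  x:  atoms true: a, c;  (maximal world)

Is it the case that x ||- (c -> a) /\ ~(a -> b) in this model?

x ||- (c -> a) /\ ~(a -> b) since x forces both conjuncts.

Yes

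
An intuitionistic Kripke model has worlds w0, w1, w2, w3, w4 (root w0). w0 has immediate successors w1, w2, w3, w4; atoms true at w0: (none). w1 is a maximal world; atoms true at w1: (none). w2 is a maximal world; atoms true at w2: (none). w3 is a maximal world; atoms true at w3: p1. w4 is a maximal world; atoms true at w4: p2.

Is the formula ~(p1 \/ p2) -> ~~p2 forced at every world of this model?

No

Not every world: w0 ||-/- ~(p1 \/ p2) -> ~~p2.
w0 ||-/- ~(p1 \/ p2) -> ~~p2: at the accessible world w1, w1 ||- ~(p1 \/ p2) but w1 ||-/- ~~p2.
w1 ||-/- ~~p2 since w1 is accessible from w1 and w1 ||- ~p2.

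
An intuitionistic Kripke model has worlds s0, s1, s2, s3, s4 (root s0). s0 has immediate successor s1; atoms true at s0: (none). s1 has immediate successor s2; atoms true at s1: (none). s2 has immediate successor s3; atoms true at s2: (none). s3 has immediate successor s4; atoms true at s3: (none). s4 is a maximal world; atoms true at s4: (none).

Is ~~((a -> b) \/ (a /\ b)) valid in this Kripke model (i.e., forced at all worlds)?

Yes

s0 ||- ~~((a -> b) \/ (a /\ b)): no world accessible from s0 forces ~((a -> b) \/ (a /\ b)).
Since the root s0 forces ~~((a -> b) \/ (a /\ b)) and forcing is persistent (monotone upward), every world forces it.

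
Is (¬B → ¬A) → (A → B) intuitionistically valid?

No

This is the converse of contraposition, which is not intuitionistically valid.
A Kripke countermodel: worlds 0, 1; order generated by 0 ≤ 1; atoms true at each world — 0:{A}; 1:{A,B}.
0 ⊮ (¬B → ¬A) → (A → B): already at 0 itself, 0 ⊩ ¬B → ¬A but 0 ⊮ A → B.
0 ⊮ A → B: already at 0 itself, 0 ⊩ A but 0 ⊮ B.
0 lacks atom B, so 0 ⊮ B.
So the root 0 does not force the formula.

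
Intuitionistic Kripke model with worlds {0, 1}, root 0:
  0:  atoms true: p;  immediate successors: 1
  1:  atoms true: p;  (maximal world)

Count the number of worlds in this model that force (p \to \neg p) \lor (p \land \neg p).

0: does not force it — 0 \nVdash (p \to \neg p) \lor (p \land \neg p): neither disjunct is forced at 0.
1: does not force it — 1 \nVdash (p \to \neg p) \lor (p \land \neg p): neither disjunct is forced at 1.
Worlds forcing the formula: { }.

0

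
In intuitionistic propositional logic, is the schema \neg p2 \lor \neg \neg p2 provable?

This is the weak law of excluded middle, which is not intuitionistically valid.
A Kripke countermodel: worlds a, b, c; order generated by a \le b, a \le c; atoms true at each world — a:{}; b:{p2}; c:{}.
a \nVdash \neg p2 \lor \neg \neg p2: neither disjunct is forced at a.
a \nVdash \neg p2 since b is accessible from a and b \Vdash p2.
So the root a does not force the formula.

No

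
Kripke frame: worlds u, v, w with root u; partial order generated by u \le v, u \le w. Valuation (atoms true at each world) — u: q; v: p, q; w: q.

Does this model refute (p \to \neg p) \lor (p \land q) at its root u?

u \nVdash (p \to \neg p) \lor (p \land q): neither disjunct is forced at u.
u \nVdash p \to \neg p: at the accessible world v, v \Vdash p but v \nVdash \neg p.
v \nVdash \neg p since v is accessible from v and v \Vdash p.
So the root u does not force (p \to \neg p) \lor (p \land q); the model is a countermodel.

Yes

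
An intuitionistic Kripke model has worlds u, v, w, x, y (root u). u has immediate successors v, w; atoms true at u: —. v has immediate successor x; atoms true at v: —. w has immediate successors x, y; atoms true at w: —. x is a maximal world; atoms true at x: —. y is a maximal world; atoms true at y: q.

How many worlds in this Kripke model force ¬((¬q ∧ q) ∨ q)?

u: does not force it — u ⊮ ¬((¬q ∧ q) ∨ q) since y is accessible from u and y ⊩ (¬q ∧ q) ∨ q.
v: forces it.
w: does not force it — w ⊮ ¬((¬q ∧ q) ∨ q) since y is accessible from w and y ⊩ (¬q ∧ q) ∨ q.
x: forces it.
y: does not force it — y ⊮ ¬((¬q ∧ q) ∨ q) since y is accessible from y and y ⊩ (¬q ∧ q) ∨ q.
Worlds forcing the formula: {v, x}.

2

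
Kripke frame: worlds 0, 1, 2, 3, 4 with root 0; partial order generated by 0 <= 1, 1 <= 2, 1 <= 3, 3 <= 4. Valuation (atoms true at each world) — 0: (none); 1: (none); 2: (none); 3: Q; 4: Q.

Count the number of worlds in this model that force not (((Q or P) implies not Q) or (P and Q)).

0: does not force it — 0 does not force not (((Q or P) implies not Q) or (P and Q)) since 2 is accessible from 0 and 2 forces ((Q or P) implies not Q) or (P and Q).
1: does not force it — 1 does not force not (((Q or P) implies not Q) or (P and Q)) since 2 is accessible from 1 and 2 forces ((Q or P) implies not Q) or (P and Q).
2: does not force it.
3: forces it.
4: forces it.
Worlds forcing the formula: {3, 4}.

2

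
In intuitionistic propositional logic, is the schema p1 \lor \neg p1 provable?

No

This is the law of excluded middle, which is not intuitionistically valid.
A Kripke countermodel: worlds w0, w1; order generated by w0 \le w1; atoms true at each world — w0:{}; w1:{p1}.
w0 \nVdash p1 \lor \neg p1: neither disjunct is forced at w0.
w0 lacks atom p1, so w0 \nVdash p1.
So the root w0 does not force the formula.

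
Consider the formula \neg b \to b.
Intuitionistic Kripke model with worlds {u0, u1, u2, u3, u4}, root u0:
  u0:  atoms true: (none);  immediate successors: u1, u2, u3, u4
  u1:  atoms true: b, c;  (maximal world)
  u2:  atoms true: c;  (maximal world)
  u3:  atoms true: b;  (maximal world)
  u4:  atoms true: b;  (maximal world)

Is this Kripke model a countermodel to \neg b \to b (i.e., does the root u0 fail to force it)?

Yes

u0 \nVdash \neg b \to b: at the accessible world u2, u2 \Vdash \neg b but u2 \nVdash b.
u2 lacks atom b, so u2 \nVdash b.
So the root u0 does not force \neg b \to b; the model is a countermodel.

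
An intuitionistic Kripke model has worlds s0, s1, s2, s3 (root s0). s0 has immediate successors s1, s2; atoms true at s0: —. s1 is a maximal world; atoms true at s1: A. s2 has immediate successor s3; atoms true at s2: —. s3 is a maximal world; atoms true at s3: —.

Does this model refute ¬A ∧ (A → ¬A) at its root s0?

Yes

s0 ⊮ ¬A ∧ (A → ¬A) since s0 fails ¬A.
So the root s0 does not force ¬A ∧ (A → ¬A); the model is a countermodel.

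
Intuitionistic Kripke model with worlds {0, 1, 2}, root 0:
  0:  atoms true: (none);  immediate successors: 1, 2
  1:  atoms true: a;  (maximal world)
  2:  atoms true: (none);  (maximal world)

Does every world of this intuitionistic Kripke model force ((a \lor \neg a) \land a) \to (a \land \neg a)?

No

Not every world: 0 \nVdash ((a \lor \neg a) \land a) \to (a \land \neg a).
0 \nVdash ((a \lor \neg a) \land a) \to (a \land \neg a): at the accessible world 1, 1 \Vdash (a \lor \neg a) \land a but 1 \nVdash a \land \neg a.
1 \nVdash a \land \neg a since 1 fails \neg a.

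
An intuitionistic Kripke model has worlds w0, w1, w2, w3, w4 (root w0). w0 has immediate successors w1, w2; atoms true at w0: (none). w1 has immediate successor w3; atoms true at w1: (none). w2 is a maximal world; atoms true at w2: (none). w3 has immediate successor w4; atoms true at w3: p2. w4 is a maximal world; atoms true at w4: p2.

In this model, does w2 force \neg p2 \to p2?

No

w2 \nVdash \neg p2 \to p2: already at w2 itself, w2 \Vdash \neg p2 but w2 \nVdash p2.
w2 lacks atom p2, so w2 \nVdash p2.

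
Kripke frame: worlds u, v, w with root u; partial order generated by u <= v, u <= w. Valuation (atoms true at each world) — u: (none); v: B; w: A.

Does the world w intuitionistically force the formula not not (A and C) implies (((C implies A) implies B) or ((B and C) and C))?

Yes

w forces not not (A and C) implies (((C implies A) implies B) or ((B and C) and C)) vacuously: no world accessible from w forces the antecedent not not (A and C).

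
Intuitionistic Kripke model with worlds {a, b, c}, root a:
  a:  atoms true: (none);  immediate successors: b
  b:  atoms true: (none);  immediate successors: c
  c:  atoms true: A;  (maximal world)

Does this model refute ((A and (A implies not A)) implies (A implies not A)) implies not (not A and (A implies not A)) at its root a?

a forces ((A and (A implies not A)) implies (A implies not A)) implies not (not A and (A implies not A)): every world accessible from a that forces (A and (A implies not A)) implies (A implies not A) (namely a, b, c) also forces not (not A and (A implies not A)).
So the root a forces ((A and (A implies not A)) implies (A implies not A)) implies not (not A and (A implies not A)); the model is not a countermodel.

No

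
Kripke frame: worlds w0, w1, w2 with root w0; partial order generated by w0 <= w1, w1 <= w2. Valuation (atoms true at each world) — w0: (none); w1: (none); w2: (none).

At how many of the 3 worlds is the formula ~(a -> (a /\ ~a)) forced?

0

w0: does not force it — w0 ||-/- ~(a -> (a /\ ~a)) since w0 is accessible from w0 and w0 ||- a -> (a /\ ~a).
w1: does not force it — w1 ||-/- ~(a -> (a /\ ~a)) since w1 is accessible from w1 and w1 ||- a -> (a /\ ~a).
w2: does not force it — w2 ||-/- ~(a -> (a /\ ~a)) since w2 is accessible from w2 and w2 ||- a -> (a /\ ~a).
Worlds forcing the formula: { }.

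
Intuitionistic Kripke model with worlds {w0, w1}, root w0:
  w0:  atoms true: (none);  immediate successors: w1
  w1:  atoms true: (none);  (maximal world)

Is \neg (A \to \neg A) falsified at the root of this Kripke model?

w0 \nVdash \neg (A \to \neg A) since w0 is accessible from w0 and w0 \Vdash A \to \neg A.
w0 \Vdash A \to \neg A vacuously: no world accessible from w0 forces the antecedent A.
So the root w0 does not force \neg (A \to \neg A); the model is a countermodel.

Yes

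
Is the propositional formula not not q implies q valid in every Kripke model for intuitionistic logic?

This is double-negation elimination, which is not intuitionistically valid.
A Kripke countermodel: worlds w0, w1; order generated by w0 <= w1; atoms true at each world — w0:{}; w1:{q}.
w0 does not force not not q implies q: already at w0 itself, w0 forces not not q but w0 does not force q.
w0 lacks atom q, so w0 does not force q.
So the root w0 does not force the formula.

No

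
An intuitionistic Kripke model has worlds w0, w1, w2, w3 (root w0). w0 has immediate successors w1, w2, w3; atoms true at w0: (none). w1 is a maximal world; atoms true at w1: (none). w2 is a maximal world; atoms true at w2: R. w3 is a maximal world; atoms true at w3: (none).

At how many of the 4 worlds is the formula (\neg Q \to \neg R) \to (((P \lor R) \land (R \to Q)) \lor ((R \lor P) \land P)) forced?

1

w0: does not force it — w0 \nVdash (\neg Q \to \neg R) \to (((P \lor R) \land (R \to Q)) \lor ((R \lor P) \land P)): at the accessible world w1, w1 \Vdash \neg Q \to \neg R but w1 \nVdash ((P \lor R) \land (R \to Q)) \lor ((R \lor P) \land P).
w1: does not force it.
w2: forces it.
w3: does not force it.
Worlds forcing the formula: {w2}.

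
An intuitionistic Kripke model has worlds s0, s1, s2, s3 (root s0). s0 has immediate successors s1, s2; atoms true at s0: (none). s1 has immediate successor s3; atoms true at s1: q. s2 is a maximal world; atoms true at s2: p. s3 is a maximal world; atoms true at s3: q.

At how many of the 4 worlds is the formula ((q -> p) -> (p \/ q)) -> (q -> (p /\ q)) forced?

1

s0: does not force it — s0 ||-/- ((q -> p) -> (p \/ q)) -> (q -> (p /\ q)): already at s0 itself, s0 ||- (q -> p) -> (p \/ q) but s0 ||-/- q -> (p /\ q).
s1: does not force it — s1 ||-/- ((q -> p) -> (p \/ q)) -> (q -> (p /\ q)): already at s1 itself, s1 ||- (q -> p) -> (p \/ q) but s1 ||-/- q -> (p /\ q).
s2: forces it.
s3: does not force it — s3 ||-/- ((q -> p) -> (p \/ q)) -> (q -> (p /\ q)): already at s3 itself, s3 ||- (q -> p) -> (p \/ q) but s3 ||-/- q -> (p /\ q).
Worlds forcing the formula: {s2}.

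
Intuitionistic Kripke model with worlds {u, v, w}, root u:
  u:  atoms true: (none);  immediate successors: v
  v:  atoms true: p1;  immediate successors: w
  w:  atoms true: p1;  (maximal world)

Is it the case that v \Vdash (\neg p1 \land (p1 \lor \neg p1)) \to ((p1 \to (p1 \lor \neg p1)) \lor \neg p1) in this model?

v \Vdash (\neg p1 \land (p1 \lor \neg p1)) \to ((p1 \to (p1 \lor \neg p1)) \lor \neg p1) vacuously: no world accessible from v forces the antecedent \neg p1 \land (p1 \lor \neg p1).

Yes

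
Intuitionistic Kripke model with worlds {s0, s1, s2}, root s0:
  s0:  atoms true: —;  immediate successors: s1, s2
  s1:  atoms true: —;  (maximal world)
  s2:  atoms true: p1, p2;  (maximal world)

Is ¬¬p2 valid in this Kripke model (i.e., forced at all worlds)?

No

Not every world: s0 ⊮ ¬¬p2.
s0 ⊮ ¬¬p2 since s1 is accessible from s0 and s1 ⊩ ¬p2.
s1 ⊩ ¬p2: no world accessible from s1 forces p2.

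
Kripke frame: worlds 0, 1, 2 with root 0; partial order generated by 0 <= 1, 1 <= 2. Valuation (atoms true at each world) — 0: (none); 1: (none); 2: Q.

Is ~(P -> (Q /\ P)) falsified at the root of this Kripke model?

0 ||-/- ~(P -> (Q /\ P)) since 0 is accessible from 0 and 0 ||- P -> (Q /\ P).
0 ||- P -> (Q /\ P) vacuously: no world accessible from 0 forces the antecedent P.
So the root 0 does not force ~(P -> (Q /\ P)); the model is a countermodel.

Yes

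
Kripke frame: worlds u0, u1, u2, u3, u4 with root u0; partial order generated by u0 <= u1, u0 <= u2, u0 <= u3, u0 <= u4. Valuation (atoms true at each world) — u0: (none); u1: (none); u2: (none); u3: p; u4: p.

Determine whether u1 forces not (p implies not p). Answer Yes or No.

u1 does not force not (p implies not p) since u1 is accessible from u1 and u1 forces p implies not p.
u1 forces p implies not p vacuously: no world accessible from u1 forces the antecedent p.

No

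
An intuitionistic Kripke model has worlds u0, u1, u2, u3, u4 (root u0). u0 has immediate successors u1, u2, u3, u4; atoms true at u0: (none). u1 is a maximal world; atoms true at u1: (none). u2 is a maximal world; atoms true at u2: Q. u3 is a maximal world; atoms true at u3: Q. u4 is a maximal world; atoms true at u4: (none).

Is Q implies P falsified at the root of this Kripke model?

Yes

u0 does not force Q implies P: at the accessible world u2, u2 forces Q but u2 does not force P.
u2 lacks atom P, so u2 does not force P.
So the root u0 does not force Q implies P; the model is a countermodel.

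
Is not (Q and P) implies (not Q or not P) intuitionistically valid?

No

This is the constructively invalid direction of De Morgan's law for conjunction, which is not intuitionistically valid.
A Kripke countermodel: worlds s0, s1, s2; order generated by s0 <= s1, s0 <= s2; atoms true at each world — s0:{}; s1:{Q}; s2:{P}.
s0 does not force not (Q and P) implies (not Q or not P): already at s0 itself, s0 forces not (Q and P) but s0 does not force not Q or not P.
s0 does not force not Q or not P: neither disjunct is forced at s0.
s0 does not force not Q since s1 is accessible from s0 and s1 forces Q.
So the root s0 does not force the formula.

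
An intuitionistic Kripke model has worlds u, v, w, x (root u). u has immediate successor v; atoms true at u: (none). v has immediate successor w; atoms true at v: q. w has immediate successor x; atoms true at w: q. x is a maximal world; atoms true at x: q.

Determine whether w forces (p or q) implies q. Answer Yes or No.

w forces (p or q) implies q: every world accessible from w that forces p or q (namely w, x) also forces q.

Yes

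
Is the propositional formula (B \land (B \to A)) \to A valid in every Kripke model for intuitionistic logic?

This is modus ponens in implicational form, which is intuitionistically derivable.
If a world forces B and B \to A, then applying the implication at that world (which is accessible from itself) gives A.

Yes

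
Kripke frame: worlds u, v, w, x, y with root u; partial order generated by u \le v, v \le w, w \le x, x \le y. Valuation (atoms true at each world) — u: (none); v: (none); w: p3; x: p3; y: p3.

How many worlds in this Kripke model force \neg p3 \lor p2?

0

u: does not force it — u \nVdash \neg p3 \lor p2: neither disjunct is forced at u.
v: does not force it.
w: does not force it.
x: does not force it.
y: does not force it.
Worlds forcing the formula: { }.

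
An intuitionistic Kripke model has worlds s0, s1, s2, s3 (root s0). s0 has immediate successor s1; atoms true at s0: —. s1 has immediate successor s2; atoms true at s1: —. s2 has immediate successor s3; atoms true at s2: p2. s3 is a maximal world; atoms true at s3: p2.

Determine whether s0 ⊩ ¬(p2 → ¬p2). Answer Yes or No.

s0 ⊩ ¬(p2 → ¬p2): no world accessible from s0 forces p2 → ¬p2.

Yes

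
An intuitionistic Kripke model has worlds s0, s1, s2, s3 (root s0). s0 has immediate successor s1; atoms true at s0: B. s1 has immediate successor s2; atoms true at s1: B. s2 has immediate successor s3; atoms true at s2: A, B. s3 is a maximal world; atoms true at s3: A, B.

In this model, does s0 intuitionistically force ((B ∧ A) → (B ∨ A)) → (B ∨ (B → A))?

Yes

s0 ⊩ ((B ∧ A) → (B ∨ A)) → (B ∨ (B → A)): every world accessible from s0 that forces (B ∧ A) → (B ∨ A) (namely s0, s1, s2, s3) also forces B ∨ (B → A).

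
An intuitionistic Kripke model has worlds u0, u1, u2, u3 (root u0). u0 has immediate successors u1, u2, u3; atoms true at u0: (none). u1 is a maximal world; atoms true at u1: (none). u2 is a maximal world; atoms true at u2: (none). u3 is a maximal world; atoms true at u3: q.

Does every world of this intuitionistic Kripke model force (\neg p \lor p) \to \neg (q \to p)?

Not every world: u0 \nVdash (\neg p \lor p) \to \neg (q \to p).
u0 \nVdash (\neg p \lor p) \to \neg (q \to p): already at u0 itself, u0 \Vdash \neg p \lor p but u0 \nVdash \neg (q \to p).
u0 \nVdash \neg (q \to p) since u1 is accessible from u0 and u1 \Vdash q \to p.

No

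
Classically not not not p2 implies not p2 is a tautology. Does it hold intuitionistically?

This is triple-negation reduction, which is intuitionistically derivable.
Assume not not not p2 and suppose p2. Then not not p2 (double-negation introduction), contradicting not not not p2. So not p2.

Yes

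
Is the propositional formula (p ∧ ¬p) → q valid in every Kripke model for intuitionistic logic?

Yes

This is an instance of ex falso quodlibet, which is intuitionistically derivable.
No world can force both p and ¬p, so the antecedent p ∧ ¬p is never forced and the implication holds vacuously at every world.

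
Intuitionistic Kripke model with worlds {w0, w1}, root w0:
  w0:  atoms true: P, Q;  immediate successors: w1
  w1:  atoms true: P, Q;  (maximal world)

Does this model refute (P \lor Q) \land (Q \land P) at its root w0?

No

w0 \Vdash (P \lor Q) \land (Q \land P) since w0 forces both conjuncts.
So the root w0 forces (P \lor Q) \land (Q \land P); the model is not a countermodel.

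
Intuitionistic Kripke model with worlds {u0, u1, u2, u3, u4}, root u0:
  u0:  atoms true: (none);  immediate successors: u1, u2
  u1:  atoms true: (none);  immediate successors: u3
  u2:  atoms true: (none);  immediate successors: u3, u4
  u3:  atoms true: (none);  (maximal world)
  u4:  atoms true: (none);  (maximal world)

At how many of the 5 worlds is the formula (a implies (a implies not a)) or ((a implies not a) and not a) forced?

u0: forces it.
u1: forces it.
u2: forces it.
u3: forces it.
u4: forces it.
Worlds forcing the formula: {u0, u1, u2, u3, u4}.

5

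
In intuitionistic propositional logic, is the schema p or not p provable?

No

This is the law of excluded middle, which is not intuitionistically valid.
A Kripke countermodel: worlds u0, u1; order generated by u0 <= u1; atoms true at each world — u0:{}; u1:{p}.
u0 does not force p or not p: neither disjunct is forced at u0.
u0 lacks atom p, so u0 does not force p.
So the root u0 does not force the formula.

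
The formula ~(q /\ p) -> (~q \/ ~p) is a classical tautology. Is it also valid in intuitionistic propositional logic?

This is the constructively invalid direction of De Morgan's law for conjunction, which is not intuitionistically valid.
A Kripke countermodel: worlds 0, 1, 2; order generated by 0 <= 1, 0 <= 2; atoms true at each world — 0:{}; 1:{q}; 2:{p}.
0 ||-/- ~(q /\ p) -> (~q \/ ~p): already at 0 itself, 0 ||- ~(q /\ p) but 0 ||-/- ~q \/ ~p.
0 ||-/- ~q \/ ~p: neither disjunct is forced at 0.
0 ||-/- ~q since 1 is accessible from 0 and 1 ||- q.
So the root 0 does not force the formula.

No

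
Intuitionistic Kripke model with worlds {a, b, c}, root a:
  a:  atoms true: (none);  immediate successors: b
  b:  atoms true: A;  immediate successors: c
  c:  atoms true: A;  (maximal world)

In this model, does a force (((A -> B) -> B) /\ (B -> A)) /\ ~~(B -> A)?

Yes

a ||- (((A -> B) -> B) /\ (B -> A)) /\ ~~(B -> A) since a forces both conjuncts.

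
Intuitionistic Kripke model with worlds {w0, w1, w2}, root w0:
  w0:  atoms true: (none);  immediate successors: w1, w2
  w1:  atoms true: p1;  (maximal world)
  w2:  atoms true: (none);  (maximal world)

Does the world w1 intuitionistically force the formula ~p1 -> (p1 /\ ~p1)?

Yes

w1 ||- ~p1 -> (p1 /\ ~p1) vacuously: no world accessible from w1 forces the antecedent ~p1.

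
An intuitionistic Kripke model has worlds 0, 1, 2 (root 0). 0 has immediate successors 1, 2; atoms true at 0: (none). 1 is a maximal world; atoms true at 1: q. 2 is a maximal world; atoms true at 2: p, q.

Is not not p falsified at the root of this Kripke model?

Yes

0 does not force not not p since 1 is accessible from 0 and 1 forces not p.
1 forces not p: no world accessible from 1 forces p.
So the root 0 does not force not not p; the model is a countermodel.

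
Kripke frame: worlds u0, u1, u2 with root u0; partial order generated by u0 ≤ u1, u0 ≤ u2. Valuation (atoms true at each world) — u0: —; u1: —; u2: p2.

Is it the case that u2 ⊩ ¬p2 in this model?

No

u2 ⊮ ¬p2 since u2 is accessible from u2 and u2 ⊩ p2.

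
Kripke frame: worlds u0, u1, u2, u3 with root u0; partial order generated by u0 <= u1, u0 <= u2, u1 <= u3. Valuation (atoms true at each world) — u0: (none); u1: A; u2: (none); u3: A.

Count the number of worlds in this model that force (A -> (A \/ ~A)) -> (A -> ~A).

u0: does not force it — u0 ||-/- (A -> (A \/ ~A)) -> (A -> ~A): already at u0 itself, u0 ||- A -> (A \/ ~A) but u0 ||-/- A -> ~A.
u1: does not force it — u1 ||-/- (A -> (A \/ ~A)) -> (A -> ~A): already at u1 itself, u1 ||- A -> (A \/ ~A) but u1 ||-/- A -> ~A.
u2: forces it.
u3: does not force it.
Worlds forcing the formula: {u2}.

1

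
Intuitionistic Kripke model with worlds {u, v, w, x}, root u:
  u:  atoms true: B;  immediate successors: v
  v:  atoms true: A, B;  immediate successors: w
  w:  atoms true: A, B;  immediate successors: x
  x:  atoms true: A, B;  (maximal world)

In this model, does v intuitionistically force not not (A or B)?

Yes

v forces not not (A or B): no world accessible from v forces not (A or B).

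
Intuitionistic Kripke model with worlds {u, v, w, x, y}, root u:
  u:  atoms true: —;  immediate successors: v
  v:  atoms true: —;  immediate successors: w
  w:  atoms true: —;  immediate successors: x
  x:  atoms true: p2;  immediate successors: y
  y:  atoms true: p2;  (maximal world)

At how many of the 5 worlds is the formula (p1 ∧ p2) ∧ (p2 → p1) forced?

0

u: does not force it — u ⊮ (p1 ∧ p2) ∧ (p2 → p1) since u fails p1 ∧ p2.
v: does not force it — v ⊮ (p1 ∧ p2) ∧ (p2 → p1) since v fails p1 ∧ p2.
w: does not force it — w ⊮ (p1 ∧ p2) ∧ (p2 → p1) since w fails p1 ∧ p2.
x: does not force it.
y: does not force it.
Worlds forcing the formula: { }.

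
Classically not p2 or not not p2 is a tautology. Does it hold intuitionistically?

This is the weak law of excluded middle, which is not intuitionistically valid.
A Kripke countermodel: worlds u, v, w; order generated by u <= v, u <= w; atoms true at each world — u:{}; v:{p2}; w:{}.
u does not force not p2 or not not p2: neither disjunct is forced at u.
u does not force not p2 since v is accessible from u and v forces p2.
So the root u does not force the formula.

No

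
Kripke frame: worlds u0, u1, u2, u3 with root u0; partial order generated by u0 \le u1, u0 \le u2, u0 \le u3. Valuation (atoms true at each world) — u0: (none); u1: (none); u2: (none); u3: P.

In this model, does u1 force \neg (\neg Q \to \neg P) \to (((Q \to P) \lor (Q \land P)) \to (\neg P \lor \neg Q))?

Yes

u1 \Vdash \neg (\neg Q \to \neg P) \to (((Q \to P) \lor (Q \land P)) \to (\neg P \lor \neg Q)) vacuously: no world accessible from u1 forces the antecedent \neg (\neg Q \to \neg P).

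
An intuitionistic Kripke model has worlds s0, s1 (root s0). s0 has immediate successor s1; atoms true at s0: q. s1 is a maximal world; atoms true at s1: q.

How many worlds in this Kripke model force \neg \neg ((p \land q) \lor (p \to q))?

2

s0: forces it.
s1: forces it.
Worlds forcing the formula: {s0, s1}.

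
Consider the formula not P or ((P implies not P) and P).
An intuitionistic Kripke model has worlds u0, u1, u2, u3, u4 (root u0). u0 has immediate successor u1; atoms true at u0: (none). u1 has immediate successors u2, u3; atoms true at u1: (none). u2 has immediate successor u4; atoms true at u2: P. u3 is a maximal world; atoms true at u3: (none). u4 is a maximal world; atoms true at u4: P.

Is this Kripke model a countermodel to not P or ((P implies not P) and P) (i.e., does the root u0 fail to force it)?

Yes

u0 does not force not P or ((P implies not P) and P): neither disjunct is forced at u0.
u0 does not force not P since u2 is accessible from u0 and u2 forces P.
So the root u0 does not force not P or ((P implies not P) and P); the model is a countermodel.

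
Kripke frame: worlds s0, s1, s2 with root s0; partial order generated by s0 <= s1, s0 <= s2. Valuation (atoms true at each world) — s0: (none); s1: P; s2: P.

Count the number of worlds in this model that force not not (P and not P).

s0: does not force it — s0 does not force not not (P and not P) since s0 is accessible from s0 and s0 forces not (P and not P).
s1: does not force it.
s2: does not force it.
Worlds forcing the formula: { }.

0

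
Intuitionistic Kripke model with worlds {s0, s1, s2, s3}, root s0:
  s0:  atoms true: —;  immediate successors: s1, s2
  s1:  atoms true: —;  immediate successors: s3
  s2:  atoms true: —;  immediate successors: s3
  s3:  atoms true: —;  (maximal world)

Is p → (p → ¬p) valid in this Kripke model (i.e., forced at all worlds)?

s0 ⊩ p → (p → ¬p) vacuously: no world accessible from s0 forces the antecedent p.
Since the root s0 forces p → (p → ¬p) and forcing is persistent (monotone upward), every world forces it.

Yes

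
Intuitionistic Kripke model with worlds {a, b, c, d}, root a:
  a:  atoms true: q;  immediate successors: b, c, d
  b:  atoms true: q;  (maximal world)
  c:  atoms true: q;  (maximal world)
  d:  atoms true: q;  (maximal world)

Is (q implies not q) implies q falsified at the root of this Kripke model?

No

a forces (q implies not q) implies q vacuously: no world accessible from a forces the antecedent q implies not q.
So the root a forces (q implies not q) implies q; the model is not a countermodel.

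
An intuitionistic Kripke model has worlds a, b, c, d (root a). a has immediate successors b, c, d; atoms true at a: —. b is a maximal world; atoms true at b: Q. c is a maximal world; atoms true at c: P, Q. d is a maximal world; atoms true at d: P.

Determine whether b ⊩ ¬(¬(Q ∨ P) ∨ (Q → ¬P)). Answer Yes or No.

No

b ⊮ ¬(¬(Q ∨ P) ∨ (Q → ¬P)) since b is accessible from b and b ⊩ ¬(Q ∨ P) ∨ (Q → ¬P).
b ⊩ ¬(Q ∨ P) ∨ (Q → ¬P) via the disjunct Q → ¬P.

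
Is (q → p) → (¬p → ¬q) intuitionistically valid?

Yes

This is the forward direction of contraposition, which is intuitionistically derivable.
Assume q → p and ¬p. If q held then p would follow, contradicting ¬p; so ¬q.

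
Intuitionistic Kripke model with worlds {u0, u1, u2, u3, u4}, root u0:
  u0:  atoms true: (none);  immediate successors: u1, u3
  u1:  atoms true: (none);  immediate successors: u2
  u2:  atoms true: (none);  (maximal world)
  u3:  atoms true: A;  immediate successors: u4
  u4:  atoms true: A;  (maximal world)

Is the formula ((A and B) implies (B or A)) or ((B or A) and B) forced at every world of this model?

u0 forces ((A and B) implies (B or A)) or ((B or A) and B) via the disjunct (A and B) implies (B or A).
Since the root u0 forces ((A and B) implies (B or A)) or ((B or A) and B) and forcing is persistent (monotone upward), every world forces it.

Yes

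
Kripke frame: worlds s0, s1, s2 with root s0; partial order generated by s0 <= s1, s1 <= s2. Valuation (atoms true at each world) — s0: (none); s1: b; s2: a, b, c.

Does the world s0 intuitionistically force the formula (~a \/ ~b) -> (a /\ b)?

Yes

s0 ||- (~a \/ ~b) -> (a /\ b) vacuously: no world accessible from s0 forces the antecedent ~a \/ ~b.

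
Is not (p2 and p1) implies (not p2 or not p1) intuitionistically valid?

This is the constructively invalid direction of De Morgan's law for conjunction, which is not intuitionistically valid.
A Kripke countermodel: worlds u, v, w; order generated by u <= v, u <= w; atoms true at each world — u:{}; v:{p2}; w:{p1}.
u does not force not (p2 and p1) implies (not p2 or not p1): already at u itself, u forces not (p2 and p1) but u does not force not p2 or not p1.
u does not force not p2 or not p1: neither disjunct is forced at u.
u does not force not p2 since v is accessible from u and v forces p2.
So the root u does not force the formula.

No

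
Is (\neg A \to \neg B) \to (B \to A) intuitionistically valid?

This is the converse of contraposition, which is not intuitionistically valid.
A Kripke countermodel: worlds w0, w1; order generated by w0 \le w1; atoms true at each world — w0:{B}; w1:{A,B}.
w0 \nVdash (\neg A \to \neg B) \to (B \to A): already at w0 itself, w0 \Vdash \neg A \to \neg B but w0 \nVdash B \to A.
w0 \nVdash B \to A: already at w0 itself, w0 \Vdash B but w0 \nVdash A.
w0 lacks atom A, so w0 \nVdash A.
So the root w0 does not force the formula.

No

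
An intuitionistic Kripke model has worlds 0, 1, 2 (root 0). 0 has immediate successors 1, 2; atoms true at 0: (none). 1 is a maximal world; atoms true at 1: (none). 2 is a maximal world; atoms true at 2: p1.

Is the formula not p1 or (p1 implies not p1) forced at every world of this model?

Not every world: 0 does not force not p1 or (p1 implies not p1).
0 does not force not p1 or (p1 implies not p1): neither disjunct is forced at 0.
0 does not force not p1 since 2 is accessible from 0 and 2 forces p1.

No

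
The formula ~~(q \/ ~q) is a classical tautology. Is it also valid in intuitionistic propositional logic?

This is the double negation of excluded middle, which is intuitionistically derivable.
Assuming ~(q \/ ~q): from q we'd get q \/ ~q, so ~q; but then q \/ ~q again — contradiction. Hence ~~(q \/ ~q).

Yes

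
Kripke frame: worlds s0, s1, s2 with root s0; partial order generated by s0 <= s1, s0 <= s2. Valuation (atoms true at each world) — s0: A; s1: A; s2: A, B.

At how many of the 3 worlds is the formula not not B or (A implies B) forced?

s0: does not force it — s0 does not force not not B or (A implies B): neither disjunct is forced at s0.
s1: does not force it — s1 does not force not not B or (A implies B): neither disjunct is forced at s1.
s2: forces it.
Worlds forcing the formula: {s2}.

1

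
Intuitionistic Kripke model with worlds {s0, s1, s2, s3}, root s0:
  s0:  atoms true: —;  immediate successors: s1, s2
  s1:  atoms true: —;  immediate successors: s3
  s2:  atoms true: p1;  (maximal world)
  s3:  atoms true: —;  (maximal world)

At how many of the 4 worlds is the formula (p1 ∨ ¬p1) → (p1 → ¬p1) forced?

s0: does not force it — s0 ⊮ (p1 ∨ ¬p1) → (p1 → ¬p1): at the accessible world s2, s2 ⊩ p1 ∨ ¬p1 but s2 ⊮ p1 → ¬p1.
s1: forces it.
s2: does not force it — s2 ⊮ (p1 ∨ ¬p1) → (p1 → ¬p1): already at s2 itself, s2 ⊩ p1 ∨ ¬p1 but s2 ⊮ p1 → ¬p1.
s3: forces it.
Worlds forcing the formula: {s1, s3}.

2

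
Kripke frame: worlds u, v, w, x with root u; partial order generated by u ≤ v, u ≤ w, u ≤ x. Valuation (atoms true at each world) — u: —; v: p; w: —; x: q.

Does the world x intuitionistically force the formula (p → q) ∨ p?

Yes

x ⊩ (p → q) ∨ p via the disjunct p → q.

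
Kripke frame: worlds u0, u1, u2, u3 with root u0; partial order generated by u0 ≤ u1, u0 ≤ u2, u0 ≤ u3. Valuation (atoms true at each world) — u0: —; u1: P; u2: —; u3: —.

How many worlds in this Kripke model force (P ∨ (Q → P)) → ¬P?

2

u0: does not force it — u0 ⊮ (P ∨ (Q → P)) → ¬P: already at u0 itself, u0 ⊩ P ∨ (Q → P) but u0 ⊮ ¬P.
u1: does not force it — u1 ⊮ (P ∨ (Q → P)) → ¬P: already at u1 itself, u1 ⊩ P ∨ (Q → P) but u1 ⊮ ¬P.
u2: forces it.
u3: forces it.
Worlds forcing the formula: {u2, u3}.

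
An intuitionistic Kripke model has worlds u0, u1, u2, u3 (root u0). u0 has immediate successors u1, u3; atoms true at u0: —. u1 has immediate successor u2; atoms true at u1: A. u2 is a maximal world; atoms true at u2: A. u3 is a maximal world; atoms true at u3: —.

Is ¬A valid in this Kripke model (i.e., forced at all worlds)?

Not every world: u0 ⊮ ¬A.
u0 ⊮ ¬A since u1 is accessible from u0 and u1 ⊩ A.

No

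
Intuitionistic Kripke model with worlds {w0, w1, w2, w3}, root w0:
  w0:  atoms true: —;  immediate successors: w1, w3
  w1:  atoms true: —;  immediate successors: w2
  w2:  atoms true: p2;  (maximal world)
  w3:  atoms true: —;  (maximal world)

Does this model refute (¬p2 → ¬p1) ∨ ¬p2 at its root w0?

w0 ⊩ (¬p2 → ¬p1) ∨ ¬p2 via the disjunct ¬p2 → ¬p1.
So the root w0 forces (¬p2 → ¬p1) ∨ ¬p2; the model is not a countermodel.

No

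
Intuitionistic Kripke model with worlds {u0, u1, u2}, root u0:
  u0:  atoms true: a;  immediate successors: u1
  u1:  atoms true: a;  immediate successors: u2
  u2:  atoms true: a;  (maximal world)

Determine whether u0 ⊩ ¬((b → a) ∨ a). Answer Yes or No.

No

u0 ⊮ ¬((b → a) ∨ a) since u0 is accessible from u0 and u0 ⊩ (b → a) ∨ a.
u0 ⊩ (b → a) ∨ a via the disjunct b → a.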